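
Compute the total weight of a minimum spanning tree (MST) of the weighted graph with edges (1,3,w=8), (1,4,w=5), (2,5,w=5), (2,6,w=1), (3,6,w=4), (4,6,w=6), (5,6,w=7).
21 (MST edges: (1,4,w=5), (2,5,w=5), (2,6,w=1), (3,6,w=4), (4,6,w=6); sum of weights 5 + 5 + 1 + 4 + 6 = 21)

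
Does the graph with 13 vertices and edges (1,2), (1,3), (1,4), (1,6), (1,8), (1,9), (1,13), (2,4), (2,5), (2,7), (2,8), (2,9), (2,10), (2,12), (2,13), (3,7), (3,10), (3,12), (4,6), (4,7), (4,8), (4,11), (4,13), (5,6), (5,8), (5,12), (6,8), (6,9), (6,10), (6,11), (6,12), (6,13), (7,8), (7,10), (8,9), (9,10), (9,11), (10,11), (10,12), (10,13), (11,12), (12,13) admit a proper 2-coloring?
No (odd cycle of length 3: 8 -> 1 -> 2 -> 8)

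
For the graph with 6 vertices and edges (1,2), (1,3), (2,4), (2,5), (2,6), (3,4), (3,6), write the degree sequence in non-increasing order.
[4, 3, 2, 2, 2, 1] (degrees: deg(1)=2, deg(2)=4, deg(3)=3, deg(4)=2, deg(5)=1, deg(6)=2)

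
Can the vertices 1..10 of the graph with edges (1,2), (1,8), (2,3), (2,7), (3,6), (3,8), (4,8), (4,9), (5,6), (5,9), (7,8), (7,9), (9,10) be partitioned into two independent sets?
Yes. Partition: {1, 3, 4, 5, 7, 10}, {2, 6, 8, 9}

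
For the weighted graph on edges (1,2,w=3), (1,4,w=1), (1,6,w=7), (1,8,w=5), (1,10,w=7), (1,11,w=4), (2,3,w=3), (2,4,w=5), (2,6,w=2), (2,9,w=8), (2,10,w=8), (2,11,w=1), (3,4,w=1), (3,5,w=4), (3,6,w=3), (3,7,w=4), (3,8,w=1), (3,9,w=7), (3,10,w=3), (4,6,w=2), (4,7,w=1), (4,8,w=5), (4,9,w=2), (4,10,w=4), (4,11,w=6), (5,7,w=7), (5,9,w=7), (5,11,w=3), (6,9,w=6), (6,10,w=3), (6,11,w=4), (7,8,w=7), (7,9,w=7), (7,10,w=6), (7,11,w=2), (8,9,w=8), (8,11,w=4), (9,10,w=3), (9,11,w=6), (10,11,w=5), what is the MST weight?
17 (MST edges: (1,4,w=1), (2,6,w=2), (2,11,w=1), (3,4,w=1), (3,8,w=1), (3,10,w=3), (4,6,w=2), (4,7,w=1), (4,9,w=2), (5,11,w=3); sum of weights 1 + 2 + 1 + 1 + 1 + 3 + 2 + 1 + 2 + 3 = 17)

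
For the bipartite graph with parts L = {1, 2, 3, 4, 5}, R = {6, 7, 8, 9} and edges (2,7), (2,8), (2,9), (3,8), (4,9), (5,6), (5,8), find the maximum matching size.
4 (matching: (2,7), (3,8), (4,9), (5,6); upper bound min(|L|,|R|) = min(5,4) = 4)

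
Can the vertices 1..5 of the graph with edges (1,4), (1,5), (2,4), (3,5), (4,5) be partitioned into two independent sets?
No (odd cycle of length 3: 4 -> 1 -> 5 -> 4)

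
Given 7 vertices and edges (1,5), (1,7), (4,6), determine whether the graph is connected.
No, it has 4 components: {1, 5, 7}, {2}, {3}, {4, 6}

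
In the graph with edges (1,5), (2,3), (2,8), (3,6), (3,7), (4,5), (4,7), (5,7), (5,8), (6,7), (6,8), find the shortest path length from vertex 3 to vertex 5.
2 (path: 3 -> 7 -> 5, 2 edges)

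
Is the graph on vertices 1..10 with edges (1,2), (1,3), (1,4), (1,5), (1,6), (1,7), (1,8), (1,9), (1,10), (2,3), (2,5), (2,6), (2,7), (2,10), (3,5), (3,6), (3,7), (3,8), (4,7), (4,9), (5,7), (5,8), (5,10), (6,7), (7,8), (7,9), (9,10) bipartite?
No (odd cycle of length 3: 7 -> 1 -> 2 -> 7)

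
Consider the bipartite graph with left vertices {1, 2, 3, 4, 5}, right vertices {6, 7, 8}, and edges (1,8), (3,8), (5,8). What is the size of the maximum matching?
1 (matching: (1,8); upper bound min(|L|,|R|) = min(5,3) = 3)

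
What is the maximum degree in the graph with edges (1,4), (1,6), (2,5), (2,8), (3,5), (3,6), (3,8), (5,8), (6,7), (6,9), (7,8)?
4 (attained at vertices 6, 8)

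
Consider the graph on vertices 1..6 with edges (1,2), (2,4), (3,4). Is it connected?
No, it has 3 components: {1, 2, 3, 4}, {5}, {6}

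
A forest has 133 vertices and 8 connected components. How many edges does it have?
125 (Each of the 8 component trees on V_i vertices has V_i - 1 edges; summing gives V - C = 133 - 8 = 125)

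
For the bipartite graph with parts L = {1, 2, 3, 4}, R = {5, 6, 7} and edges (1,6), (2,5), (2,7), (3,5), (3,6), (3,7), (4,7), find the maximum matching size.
3 (matching: (1,6), (2,7), (3,5); upper bound min(|L|,|R|) = min(4,3) = 3)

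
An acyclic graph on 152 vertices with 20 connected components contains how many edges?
132 (Each of the 20 component trees on V_i vertices has V_i - 1 edges; summing gives V - C = 152 - 20 = 132)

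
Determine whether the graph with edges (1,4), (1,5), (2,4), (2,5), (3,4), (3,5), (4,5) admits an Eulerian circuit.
Yes (the graph is connected and all 5 vertices have even degree)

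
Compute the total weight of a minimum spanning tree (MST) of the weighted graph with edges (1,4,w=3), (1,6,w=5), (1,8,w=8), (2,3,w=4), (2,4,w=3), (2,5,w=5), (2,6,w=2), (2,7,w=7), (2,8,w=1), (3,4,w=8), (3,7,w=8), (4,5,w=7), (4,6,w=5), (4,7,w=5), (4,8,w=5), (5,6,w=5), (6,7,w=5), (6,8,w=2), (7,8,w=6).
23 (MST edges: (1,4,w=3), (2,3,w=4), (2,4,w=3), (2,5,w=5), (2,6,w=2), (2,8,w=1), (4,7,w=5); sum of weights 3 + 4 + 3 + 5 + 2 + 1 + 5 = 23)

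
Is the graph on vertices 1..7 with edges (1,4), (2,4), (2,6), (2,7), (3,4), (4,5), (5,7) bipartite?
Yes. Partition: {1, 2, 3, 5}, {4, 6, 7}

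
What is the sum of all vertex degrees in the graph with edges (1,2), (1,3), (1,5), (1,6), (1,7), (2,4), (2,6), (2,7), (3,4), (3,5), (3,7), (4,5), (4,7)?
26 (handshake: sum of degrees = 2|E| = 2 x 13 = 26)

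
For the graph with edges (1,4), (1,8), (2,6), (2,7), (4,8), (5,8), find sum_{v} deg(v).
12 (handshake: sum of degrees = 2|E| = 2 x 6 = 12)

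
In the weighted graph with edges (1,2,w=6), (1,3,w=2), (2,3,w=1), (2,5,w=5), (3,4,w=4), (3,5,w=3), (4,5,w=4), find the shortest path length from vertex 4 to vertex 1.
6 (path: 4 -> 3 -> 1; weights 4 + 2 = 6)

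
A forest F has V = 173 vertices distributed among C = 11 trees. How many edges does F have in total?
162 (Each of the 11 component trees on V_i vertices has V_i - 1 edges; summing gives V - C = 173 - 11 = 162)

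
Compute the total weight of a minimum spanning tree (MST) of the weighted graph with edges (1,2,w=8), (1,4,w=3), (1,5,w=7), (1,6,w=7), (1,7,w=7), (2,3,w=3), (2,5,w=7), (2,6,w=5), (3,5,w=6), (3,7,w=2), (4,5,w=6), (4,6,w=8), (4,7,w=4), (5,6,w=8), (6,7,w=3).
21 (MST edges: (1,4,w=3), (2,3,w=3), (3,5,w=6), (3,7,w=2), (4,7,w=4), (6,7,w=3); sum of weights 3 + 3 + 6 + 2 + 4 + 3 = 21)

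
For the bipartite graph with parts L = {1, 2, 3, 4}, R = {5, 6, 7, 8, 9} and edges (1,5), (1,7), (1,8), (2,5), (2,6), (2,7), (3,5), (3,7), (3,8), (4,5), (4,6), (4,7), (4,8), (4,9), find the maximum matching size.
4 (matching: (1,8), (2,6), (3,7), (4,9); upper bound min(|L|,|R|) = min(4,5) = 4)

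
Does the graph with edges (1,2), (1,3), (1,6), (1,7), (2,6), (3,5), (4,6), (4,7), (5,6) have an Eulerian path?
Yes — and in fact it has an Eulerian circuit (the graph is connected and all 7 vertices have even degree)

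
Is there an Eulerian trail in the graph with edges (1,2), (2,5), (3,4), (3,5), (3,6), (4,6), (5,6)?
No (4 vertices have odd degree: {1, 3, 5, 6}; Eulerian path requires 0 or 2)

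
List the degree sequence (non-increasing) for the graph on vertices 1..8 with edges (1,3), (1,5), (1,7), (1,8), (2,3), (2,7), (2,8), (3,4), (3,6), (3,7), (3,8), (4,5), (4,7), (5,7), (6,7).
[6, 6, 4, 3, 3, 3, 3, 2] (degrees: deg(1)=4, deg(2)=3, deg(3)=6, deg(4)=3, deg(5)=3, deg(6)=2, deg(7)=6, deg(8)=3)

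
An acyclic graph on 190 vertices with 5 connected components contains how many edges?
185 (Each of the 5 component trees on V_i vertices has V_i - 1 edges; summing gives V - C = 190 - 5 = 185)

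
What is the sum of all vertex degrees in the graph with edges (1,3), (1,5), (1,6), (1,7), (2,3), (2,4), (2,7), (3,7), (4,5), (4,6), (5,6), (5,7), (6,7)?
26 (handshake: sum of degrees = 2|E| = 2 x 13 = 26)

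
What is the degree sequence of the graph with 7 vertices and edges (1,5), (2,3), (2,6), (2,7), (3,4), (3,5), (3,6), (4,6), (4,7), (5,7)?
[4, 3, 3, 3, 3, 3, 1] (degrees: deg(1)=1, deg(2)=3, deg(3)=4, deg(4)=3, deg(5)=3, deg(6)=3, deg(7)=3)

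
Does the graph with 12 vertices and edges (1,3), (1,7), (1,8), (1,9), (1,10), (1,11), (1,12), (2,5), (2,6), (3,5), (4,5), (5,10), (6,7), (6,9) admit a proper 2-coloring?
Yes. Partition: {1, 5, 6}, {2, 3, 4, 7, 8, 9, 10, 11, 12}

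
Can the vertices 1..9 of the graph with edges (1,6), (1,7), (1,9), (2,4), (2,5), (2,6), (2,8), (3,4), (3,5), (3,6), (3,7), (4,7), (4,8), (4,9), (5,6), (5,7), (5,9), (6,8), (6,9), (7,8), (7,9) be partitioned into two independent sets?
No (odd cycle of length 3: 9 -> 1 -> 6 -> 9)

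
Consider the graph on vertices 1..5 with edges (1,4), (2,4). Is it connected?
No, it has 3 components: {1, 2, 4}, {3}, {5}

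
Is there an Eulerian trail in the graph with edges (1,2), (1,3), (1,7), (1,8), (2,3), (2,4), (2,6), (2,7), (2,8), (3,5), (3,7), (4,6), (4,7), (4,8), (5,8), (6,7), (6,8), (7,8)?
Yes — and in fact it has an Eulerian circuit (the graph is connected and all 8 vertices have even degree)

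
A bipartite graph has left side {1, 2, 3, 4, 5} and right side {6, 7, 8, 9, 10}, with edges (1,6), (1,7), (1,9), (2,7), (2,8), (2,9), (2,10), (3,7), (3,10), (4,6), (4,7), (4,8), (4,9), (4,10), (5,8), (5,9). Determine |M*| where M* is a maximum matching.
5 (matching: (1,9), (2,10), (3,7), (4,6), (5,8); upper bound min(|L|,|R|) = min(5,5) = 5)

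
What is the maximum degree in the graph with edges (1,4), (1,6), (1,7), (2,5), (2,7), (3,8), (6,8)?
3 (attained at vertex 1)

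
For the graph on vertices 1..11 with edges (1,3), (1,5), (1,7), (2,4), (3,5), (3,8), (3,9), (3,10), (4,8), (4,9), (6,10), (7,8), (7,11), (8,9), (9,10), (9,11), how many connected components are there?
1 (components: {1, 2, 3, 4, 5, 6, 7, 8, 9, 10, 11})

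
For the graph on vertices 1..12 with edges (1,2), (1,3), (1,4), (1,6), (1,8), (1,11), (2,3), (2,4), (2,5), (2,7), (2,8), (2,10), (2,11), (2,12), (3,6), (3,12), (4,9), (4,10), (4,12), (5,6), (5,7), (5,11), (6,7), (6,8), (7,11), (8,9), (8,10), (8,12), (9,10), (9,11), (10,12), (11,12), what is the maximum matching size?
6 (matching: (1,4), (2,11), (3,12), (5,7), (6,8), (9,10); upper bound floor(n/2) = floor(12/2) = 6)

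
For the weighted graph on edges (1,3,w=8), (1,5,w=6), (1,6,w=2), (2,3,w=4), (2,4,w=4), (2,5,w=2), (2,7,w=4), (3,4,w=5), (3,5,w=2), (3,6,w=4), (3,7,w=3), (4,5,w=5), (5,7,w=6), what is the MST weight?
17 (MST edges: (1,6,w=2), (2,4,w=4), (2,5,w=2), (3,5,w=2), (3,6,w=4), (3,7,w=3); sum of weights 2 + 4 + 2 + 2 + 4 + 3 = 17)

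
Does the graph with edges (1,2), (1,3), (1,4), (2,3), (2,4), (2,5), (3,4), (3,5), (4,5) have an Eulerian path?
Yes (the graph is connected and exactly 2 vertices have odd degree: {1, 5}; any Eulerian path must start and end at those)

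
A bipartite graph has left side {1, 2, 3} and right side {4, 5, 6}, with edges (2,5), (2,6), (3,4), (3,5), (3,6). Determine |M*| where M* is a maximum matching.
2 (matching: (2,6), (3,5); upper bound min(|L|,|R|) = min(3,3) = 3)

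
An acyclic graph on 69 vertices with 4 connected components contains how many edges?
65 (Each of the 4 component trees on V_i vertices has V_i - 1 edges; summing gives V - C = 69 - 4 = 65)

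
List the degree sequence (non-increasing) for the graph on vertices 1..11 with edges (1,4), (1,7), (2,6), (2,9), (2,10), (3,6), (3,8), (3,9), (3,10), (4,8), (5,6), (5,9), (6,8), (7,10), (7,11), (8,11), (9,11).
[4, 4, 4, 4, 3, 3, 3, 3, 2, 2, 2] (degrees: deg(1)=2, deg(2)=3, deg(3)=4, deg(4)=2, deg(5)=2, deg(6)=4, deg(7)=3, deg(8)=4, deg(9)=4, deg(10)=3, deg(11)=3)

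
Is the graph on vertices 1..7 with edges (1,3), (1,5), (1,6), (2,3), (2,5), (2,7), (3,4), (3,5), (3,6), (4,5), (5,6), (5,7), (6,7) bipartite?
No (odd cycle of length 3: 3 -> 1 -> 5 -> 3)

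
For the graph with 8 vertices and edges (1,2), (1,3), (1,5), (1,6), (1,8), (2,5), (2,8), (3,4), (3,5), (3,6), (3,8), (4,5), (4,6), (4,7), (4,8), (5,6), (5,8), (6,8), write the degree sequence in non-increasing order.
[6, 6, 5, 5, 5, 5, 3, 1] (degrees: deg(1)=5, deg(2)=3, deg(3)=5, deg(4)=5, deg(5)=6, deg(6)=5, deg(7)=1, deg(8)=6)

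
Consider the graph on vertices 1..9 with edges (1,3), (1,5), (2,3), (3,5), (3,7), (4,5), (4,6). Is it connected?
No, it has 3 components: {1, 2, 3, 4, 5, 6, 7}, {8}, {9}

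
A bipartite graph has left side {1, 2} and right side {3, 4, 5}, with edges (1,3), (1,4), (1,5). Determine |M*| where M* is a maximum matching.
1 (matching: (1,5); upper bound min(|L|,|R|) = min(2,3) = 2)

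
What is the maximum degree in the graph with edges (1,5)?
1 (attained at vertices 1, 5)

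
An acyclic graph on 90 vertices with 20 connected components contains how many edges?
70 (Each of the 20 component trees on V_i vertices has V_i - 1 edges; summing gives V - C = 90 - 20 = 70)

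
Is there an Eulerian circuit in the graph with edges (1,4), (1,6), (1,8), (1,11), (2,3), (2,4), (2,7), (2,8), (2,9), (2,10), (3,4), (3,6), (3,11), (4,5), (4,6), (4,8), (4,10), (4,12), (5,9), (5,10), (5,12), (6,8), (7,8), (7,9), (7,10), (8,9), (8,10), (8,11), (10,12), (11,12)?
Yes (the graph is connected and all 12 vertices have even degree)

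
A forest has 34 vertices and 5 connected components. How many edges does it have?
29 (Each of the 5 component trees on V_i vertices has V_i - 1 edges; summing gives V - C = 34 - 5 = 29)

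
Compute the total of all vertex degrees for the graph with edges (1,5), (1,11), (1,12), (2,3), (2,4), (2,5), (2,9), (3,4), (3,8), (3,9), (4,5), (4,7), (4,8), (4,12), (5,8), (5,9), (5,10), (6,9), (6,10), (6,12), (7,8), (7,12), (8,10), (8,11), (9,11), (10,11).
52 (handshake: sum of degrees = 2|E| = 2 x 26 = 52)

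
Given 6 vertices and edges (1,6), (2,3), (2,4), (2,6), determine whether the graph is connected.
No, it has 2 components: {1, 2, 3, 4, 6}, {5}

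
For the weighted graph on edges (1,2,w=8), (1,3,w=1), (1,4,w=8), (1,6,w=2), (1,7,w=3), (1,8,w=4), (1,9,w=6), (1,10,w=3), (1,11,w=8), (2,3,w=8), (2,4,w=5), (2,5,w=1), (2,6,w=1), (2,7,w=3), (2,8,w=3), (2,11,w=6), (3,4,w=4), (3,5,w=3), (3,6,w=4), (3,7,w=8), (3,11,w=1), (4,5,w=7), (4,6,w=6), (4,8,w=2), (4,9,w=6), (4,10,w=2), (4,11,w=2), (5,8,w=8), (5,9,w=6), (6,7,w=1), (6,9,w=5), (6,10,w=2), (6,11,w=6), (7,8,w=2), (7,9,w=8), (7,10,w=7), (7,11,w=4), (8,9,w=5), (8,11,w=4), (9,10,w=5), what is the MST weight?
18 (MST edges: (1,3,w=1), (1,6,w=2), (2,5,w=1), (2,6,w=1), (3,11,w=1), (4,8,w=2), (4,10,w=2), (4,11,w=2), (6,7,w=1), (6,9,w=5); sum of weights 1 + 2 + 1 + 1 + 1 + 2 + 2 + 2 + 1 + 5 = 18)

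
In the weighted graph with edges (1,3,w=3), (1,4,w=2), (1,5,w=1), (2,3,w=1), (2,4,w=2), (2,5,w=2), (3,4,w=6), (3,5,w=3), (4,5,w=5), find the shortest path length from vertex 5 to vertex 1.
1 (path: 5 -> 1; weights 1 = 1)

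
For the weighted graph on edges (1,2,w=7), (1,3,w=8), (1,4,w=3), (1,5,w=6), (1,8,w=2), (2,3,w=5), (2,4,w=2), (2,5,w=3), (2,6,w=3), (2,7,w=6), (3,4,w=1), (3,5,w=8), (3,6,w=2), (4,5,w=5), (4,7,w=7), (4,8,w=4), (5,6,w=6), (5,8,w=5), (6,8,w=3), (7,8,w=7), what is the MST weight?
19 (MST edges: (1,4,w=3), (1,8,w=2), (2,4,w=2), (2,5,w=3), (2,7,w=6), (3,4,w=1), (3,6,w=2); sum of weights 3 + 2 + 2 + 3 + 6 + 1 + 2 = 19)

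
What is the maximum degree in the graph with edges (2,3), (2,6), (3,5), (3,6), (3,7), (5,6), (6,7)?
4 (attained at vertices 3, 6)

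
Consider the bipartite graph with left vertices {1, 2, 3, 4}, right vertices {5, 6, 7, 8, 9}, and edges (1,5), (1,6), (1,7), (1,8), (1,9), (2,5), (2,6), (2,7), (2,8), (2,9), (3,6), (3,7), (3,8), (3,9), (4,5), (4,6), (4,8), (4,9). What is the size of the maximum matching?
4 (matching: (1,9), (2,8), (3,7), (4,6); upper bound min(|L|,|R|) = min(4,5) = 4)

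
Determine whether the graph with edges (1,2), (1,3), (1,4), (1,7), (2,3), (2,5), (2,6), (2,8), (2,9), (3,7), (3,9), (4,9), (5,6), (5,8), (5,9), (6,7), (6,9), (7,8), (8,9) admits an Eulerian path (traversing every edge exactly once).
Yes — and in fact it has an Eulerian circuit (the graph is connected and all 9 vertices have even degree)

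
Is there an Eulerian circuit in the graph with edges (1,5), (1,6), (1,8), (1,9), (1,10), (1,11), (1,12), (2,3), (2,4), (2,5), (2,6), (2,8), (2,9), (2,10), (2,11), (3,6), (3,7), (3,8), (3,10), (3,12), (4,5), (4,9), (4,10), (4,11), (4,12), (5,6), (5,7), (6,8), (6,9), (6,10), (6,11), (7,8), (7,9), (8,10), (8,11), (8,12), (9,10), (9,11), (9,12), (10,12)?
No (2 vertices have odd degree: {1, 5}; Eulerian circuit requires 0)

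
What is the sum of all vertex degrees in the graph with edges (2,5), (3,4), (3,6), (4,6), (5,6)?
10 (handshake: sum of degrees = 2|E| = 2 x 5 = 10)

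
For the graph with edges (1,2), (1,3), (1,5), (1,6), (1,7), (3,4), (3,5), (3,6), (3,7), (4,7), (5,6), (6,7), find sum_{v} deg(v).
24 (handshake: sum of degrees = 2|E| = 2 x 12 = 24)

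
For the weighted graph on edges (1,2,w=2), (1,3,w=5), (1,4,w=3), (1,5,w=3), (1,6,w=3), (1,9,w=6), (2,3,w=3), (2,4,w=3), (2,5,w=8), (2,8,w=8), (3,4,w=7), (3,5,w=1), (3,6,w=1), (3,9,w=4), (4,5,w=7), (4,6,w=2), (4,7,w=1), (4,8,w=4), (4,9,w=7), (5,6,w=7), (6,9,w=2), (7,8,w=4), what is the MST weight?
16 (MST edges: (1,2,w=2), (1,4,w=3), (3,5,w=1), (3,6,w=1), (4,6,w=2), (4,7,w=1), (4,8,w=4), (6,9,w=2); sum of weights 2 + 3 + 1 + 1 + 2 + 1 + 4 + 2 = 16)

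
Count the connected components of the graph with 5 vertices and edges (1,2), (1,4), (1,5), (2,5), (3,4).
1 (components: {1, 2, 3, 4, 5})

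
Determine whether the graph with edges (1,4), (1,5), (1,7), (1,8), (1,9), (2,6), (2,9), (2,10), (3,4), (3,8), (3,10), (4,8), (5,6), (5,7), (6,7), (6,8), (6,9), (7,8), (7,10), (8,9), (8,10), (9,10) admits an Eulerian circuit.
No (10 vertices have odd degree: {1, 2, 3, 4, 5, 6, 7, 8, 9, 10}; Eulerian circuit requires 0)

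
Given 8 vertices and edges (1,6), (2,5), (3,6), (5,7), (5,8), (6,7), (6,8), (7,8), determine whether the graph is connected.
No, it has 2 components: {1, 2, 3, 5, 6, 7, 8}, {4}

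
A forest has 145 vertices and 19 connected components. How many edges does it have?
126 (Each of the 19 component trees on V_i vertices has V_i - 1 edges; summing gives V - C = 145 - 19 = 126)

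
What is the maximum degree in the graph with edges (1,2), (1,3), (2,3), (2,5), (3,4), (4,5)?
3 (attained at vertices 2, 3)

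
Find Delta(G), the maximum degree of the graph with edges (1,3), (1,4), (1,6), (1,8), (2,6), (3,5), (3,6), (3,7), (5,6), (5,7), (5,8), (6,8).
5 (attained at vertex 6)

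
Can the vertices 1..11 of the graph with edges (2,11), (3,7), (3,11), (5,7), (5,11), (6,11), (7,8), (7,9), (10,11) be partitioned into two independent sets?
Yes. Partition: {1, 2, 3, 4, 5, 6, 8, 9, 10}, {7, 11}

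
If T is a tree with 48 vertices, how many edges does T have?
47 (A tree on V vertices has V - 1 edges, so 48 - 1 = 47)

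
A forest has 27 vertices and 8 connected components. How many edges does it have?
19 (Each of the 8 component trees on V_i vertices has V_i - 1 edges; summing gives V - C = 27 - 8 = 19)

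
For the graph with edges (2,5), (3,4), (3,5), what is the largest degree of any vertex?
2 (attained at vertices 3, 5)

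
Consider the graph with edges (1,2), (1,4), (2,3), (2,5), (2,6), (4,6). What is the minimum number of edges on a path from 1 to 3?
2 (path: 1 -> 2 -> 3, 2 edges)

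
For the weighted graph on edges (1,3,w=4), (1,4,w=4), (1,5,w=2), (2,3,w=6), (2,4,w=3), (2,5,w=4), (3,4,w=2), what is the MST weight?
11 (MST edges: (1,3,w=4), (1,5,w=2), (2,4,w=3), (3,4,w=2); sum of weights 4 + 2 + 3 + 2 = 11)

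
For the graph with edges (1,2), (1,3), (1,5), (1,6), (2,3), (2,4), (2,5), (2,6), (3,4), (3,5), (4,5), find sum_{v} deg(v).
22 (handshake: sum of degrees = 2|E| = 2 x 11 = 22)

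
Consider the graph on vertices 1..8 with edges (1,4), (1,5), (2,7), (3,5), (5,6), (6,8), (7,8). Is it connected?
Yes (BFS from 1 visits [1, 4, 5, 3, 6, 8, 7, 2] — all 8 vertices reached)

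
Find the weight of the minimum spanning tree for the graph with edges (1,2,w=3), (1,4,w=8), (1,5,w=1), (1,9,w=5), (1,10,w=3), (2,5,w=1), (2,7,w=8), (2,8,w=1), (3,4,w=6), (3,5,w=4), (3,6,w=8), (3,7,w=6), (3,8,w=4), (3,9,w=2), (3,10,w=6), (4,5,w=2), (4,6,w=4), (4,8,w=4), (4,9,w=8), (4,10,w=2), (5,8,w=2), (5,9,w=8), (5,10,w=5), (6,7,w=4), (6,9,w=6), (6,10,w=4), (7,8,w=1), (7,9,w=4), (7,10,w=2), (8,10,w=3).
18 (MST edges: (1,5,w=1), (2,5,w=1), (2,8,w=1), (3,5,w=4), (3,9,w=2), (4,5,w=2), (4,6,w=4), (4,10,w=2), (7,8,w=1); sum of weights 1 + 1 + 1 + 4 + 2 + 2 + 4 + 2 + 1 = 18)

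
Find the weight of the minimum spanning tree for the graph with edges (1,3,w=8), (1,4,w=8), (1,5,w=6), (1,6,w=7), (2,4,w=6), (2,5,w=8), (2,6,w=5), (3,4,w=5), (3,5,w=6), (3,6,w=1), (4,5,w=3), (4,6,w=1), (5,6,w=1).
14 (MST edges: (1,5,w=6), (2,6,w=5), (3,6,w=1), (4,6,w=1), (5,6,w=1); sum of weights 6 + 5 + 1 + 1 + 1 = 14)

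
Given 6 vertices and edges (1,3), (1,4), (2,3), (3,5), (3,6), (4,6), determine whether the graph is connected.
Yes (BFS from 1 visits [1, 3, 4, 2, 5, 6] — all 6 vertices reached)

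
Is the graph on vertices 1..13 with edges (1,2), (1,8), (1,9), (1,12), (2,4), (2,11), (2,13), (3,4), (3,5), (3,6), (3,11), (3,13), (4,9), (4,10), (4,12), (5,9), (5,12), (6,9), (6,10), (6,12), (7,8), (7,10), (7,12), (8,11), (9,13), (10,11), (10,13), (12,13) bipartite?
Yes. Partition: {1, 4, 5, 6, 7, 11, 13}, {2, 3, 8, 9, 10, 12}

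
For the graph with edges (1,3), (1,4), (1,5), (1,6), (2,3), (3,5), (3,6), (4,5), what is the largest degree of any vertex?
4 (attained at vertices 1, 3)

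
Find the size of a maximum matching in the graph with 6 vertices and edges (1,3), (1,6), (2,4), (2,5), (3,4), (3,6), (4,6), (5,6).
3 (matching: (1,6), (2,5), (3,4); upper bound floor(n/2) = floor(6/2) = 3)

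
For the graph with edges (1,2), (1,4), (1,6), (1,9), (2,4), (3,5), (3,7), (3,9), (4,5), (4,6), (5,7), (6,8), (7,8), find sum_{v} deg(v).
26 (handshake: sum of degrees = 2|E| = 2 x 13 = 26)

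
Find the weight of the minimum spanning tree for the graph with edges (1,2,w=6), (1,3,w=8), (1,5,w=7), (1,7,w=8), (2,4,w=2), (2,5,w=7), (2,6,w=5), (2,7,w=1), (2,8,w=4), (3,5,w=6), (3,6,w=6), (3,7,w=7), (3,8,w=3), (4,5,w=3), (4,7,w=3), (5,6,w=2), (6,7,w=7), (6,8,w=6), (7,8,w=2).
19 (MST edges: (1,2,w=6), (2,4,w=2), (2,7,w=1), (3,8,w=3), (4,5,w=3), (5,6,w=2), (7,8,w=2); sum of weights 6 + 2 + 1 + 3 + 3 + 2 + 2 = 19)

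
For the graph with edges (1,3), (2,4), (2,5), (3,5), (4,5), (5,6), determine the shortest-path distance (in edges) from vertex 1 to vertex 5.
2 (path: 1 -> 3 -> 5, 2 edges)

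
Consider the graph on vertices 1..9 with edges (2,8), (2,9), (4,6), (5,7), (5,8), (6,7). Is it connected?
No, it has 3 components: {1}, {2, 4, 5, 6, 7, 8, 9}, {3}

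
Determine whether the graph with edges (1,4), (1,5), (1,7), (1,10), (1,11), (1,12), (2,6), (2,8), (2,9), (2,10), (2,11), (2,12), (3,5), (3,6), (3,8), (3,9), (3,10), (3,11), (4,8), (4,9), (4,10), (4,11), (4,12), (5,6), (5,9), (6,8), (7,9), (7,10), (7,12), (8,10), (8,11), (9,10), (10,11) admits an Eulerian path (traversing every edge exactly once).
Yes — and in fact it has an Eulerian circuit (the graph is connected and all 12 vertices have even degree)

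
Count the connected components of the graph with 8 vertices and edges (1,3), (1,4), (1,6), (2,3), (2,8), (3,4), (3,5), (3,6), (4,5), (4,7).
1 (components: {1, 2, 3, 4, 5, 6, 7, 8})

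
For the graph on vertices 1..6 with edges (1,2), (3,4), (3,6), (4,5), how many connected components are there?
2 (components: {1, 2}, {3, 4, 5, 6})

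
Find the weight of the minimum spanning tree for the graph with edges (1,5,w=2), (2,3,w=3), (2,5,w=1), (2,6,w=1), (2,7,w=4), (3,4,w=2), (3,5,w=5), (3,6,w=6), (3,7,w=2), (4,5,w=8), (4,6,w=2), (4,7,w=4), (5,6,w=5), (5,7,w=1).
9 (MST edges: (1,5,w=2), (2,5,w=1), (2,6,w=1), (3,4,w=2), (3,7,w=2), (5,7,w=1); sum of weights 2 + 1 + 1 + 2 + 2 + 1 = 9)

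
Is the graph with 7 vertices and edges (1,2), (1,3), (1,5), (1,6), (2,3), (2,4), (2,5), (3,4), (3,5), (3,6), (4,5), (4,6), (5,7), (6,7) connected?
Yes (BFS from 1 visits [1, 2, 3, 5, 6, 4, 7] — all 7 vertices reached)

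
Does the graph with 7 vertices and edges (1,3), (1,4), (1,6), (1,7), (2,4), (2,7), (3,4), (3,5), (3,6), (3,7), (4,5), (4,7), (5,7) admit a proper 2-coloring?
No (odd cycle of length 3: 3 -> 1 -> 6 -> 3)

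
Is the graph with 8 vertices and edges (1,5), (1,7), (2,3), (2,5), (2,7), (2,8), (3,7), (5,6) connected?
No, it has 2 components: {1, 2, 3, 5, 6, 7, 8}, {4}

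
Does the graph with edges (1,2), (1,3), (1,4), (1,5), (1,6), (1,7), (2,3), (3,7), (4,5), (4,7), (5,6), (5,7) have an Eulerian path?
Yes (the graph is connected and exactly 2 vertices have odd degree: {3, 4}; any Eulerian path must start and end at those)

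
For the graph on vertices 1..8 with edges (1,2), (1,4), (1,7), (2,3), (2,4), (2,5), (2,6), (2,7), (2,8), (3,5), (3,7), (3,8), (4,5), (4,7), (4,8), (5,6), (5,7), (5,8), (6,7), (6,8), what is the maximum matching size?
4 (matching: (1,2), (3,8), (4,7), (5,6); upper bound floor(n/2) = floor(8/2) = 4)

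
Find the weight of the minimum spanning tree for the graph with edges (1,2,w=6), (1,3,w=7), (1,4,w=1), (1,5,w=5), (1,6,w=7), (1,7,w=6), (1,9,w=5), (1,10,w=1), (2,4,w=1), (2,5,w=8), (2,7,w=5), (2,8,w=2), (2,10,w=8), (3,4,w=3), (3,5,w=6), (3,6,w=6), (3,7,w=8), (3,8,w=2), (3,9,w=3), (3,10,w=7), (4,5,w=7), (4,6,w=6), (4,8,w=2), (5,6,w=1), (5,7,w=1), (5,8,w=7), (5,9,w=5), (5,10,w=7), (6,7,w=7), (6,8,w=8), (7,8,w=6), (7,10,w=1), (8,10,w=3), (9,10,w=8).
13 (MST edges: (1,4,w=1), (1,10,w=1), (2,4,w=1), (2,8,w=2), (3,8,w=2), (3,9,w=3), (5,6,w=1), (5,7,w=1), (7,10,w=1); sum of weights 1 + 1 + 1 + 2 + 2 + 3 + 1 + 1 + 1 = 13)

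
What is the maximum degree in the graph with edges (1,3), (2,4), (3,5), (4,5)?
2 (attained at vertices 3, 4, 5)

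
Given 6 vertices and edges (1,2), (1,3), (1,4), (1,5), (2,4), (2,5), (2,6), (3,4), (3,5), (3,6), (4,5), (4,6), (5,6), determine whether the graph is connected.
Yes (BFS from 1 visits [1, 2, 3, 4, 5, 6] — all 6 vertices reached)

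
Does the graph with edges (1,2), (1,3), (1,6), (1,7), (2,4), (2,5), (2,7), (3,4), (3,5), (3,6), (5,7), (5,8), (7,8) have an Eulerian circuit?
Yes (the graph is connected and all 8 vertices have even degree)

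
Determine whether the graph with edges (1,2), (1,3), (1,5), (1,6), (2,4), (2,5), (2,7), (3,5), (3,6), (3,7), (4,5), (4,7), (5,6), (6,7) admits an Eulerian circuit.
No (2 vertices have odd degree: {4, 5}; Eulerian circuit requires 0)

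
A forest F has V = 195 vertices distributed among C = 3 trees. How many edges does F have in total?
192 (Each of the 3 component trees on V_i vertices has V_i - 1 edges; summing gives V - C = 195 - 3 = 192)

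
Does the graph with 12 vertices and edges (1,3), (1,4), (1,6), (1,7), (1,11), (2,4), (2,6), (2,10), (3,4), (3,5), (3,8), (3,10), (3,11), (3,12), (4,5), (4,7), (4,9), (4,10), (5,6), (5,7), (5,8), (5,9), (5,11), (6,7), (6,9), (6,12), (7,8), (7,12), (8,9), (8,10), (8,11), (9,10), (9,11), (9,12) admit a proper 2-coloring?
No (odd cycle of length 3: 7 -> 1 -> 4 -> 7)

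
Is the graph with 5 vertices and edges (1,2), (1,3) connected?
No, it has 3 components: {1, 2, 3}, {4}, {5}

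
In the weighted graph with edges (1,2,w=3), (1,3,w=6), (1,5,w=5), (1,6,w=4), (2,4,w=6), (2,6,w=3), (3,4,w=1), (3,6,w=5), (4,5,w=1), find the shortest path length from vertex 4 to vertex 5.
1 (path: 4 -> 5; weights 1 = 1)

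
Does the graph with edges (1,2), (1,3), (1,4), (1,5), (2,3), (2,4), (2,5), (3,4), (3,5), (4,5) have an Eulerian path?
Yes — and in fact it has an Eulerian circuit (the graph is connected and all 5 vertices have even degree)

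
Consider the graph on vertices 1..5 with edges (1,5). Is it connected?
No, it has 4 components: {1, 5}, {2}, {3}, {4}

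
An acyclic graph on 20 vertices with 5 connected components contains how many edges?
15 (Each of the 5 component trees on V_i vertices has V_i - 1 edges; summing gives V - C = 20 - 5 = 15)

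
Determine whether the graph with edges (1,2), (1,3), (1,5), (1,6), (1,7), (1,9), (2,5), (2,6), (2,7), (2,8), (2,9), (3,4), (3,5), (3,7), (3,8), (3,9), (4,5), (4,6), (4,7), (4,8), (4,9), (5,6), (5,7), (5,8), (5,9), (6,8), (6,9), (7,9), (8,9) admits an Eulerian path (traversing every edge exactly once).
Yes — and in fact it has an Eulerian circuit (the graph is connected and all 9 vertices have even degree)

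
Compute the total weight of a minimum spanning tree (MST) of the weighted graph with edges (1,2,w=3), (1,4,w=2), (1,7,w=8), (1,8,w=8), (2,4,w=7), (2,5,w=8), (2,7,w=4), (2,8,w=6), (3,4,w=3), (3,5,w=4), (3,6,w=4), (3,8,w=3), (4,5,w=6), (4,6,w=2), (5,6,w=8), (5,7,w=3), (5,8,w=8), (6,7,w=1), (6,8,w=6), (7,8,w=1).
15 (MST edges: (1,2,w=3), (1,4,w=2), (3,4,w=3), (4,6,w=2), (5,7,w=3), (6,7,w=1), (7,8,w=1); sum of weights 3 + 2 + 3 + 2 + 3 + 1 + 1 = 15)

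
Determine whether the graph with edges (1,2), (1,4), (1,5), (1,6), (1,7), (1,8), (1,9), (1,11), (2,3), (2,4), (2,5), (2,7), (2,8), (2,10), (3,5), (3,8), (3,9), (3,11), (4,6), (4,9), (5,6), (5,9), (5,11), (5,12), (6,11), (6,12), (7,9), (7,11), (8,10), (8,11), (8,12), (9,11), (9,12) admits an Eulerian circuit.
No (6 vertices have odd degree: {2, 3, 5, 6, 9, 11}; Eulerian circuit requires 0)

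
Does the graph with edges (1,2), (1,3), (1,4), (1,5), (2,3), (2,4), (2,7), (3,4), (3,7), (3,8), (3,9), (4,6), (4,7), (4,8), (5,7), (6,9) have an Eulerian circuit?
Yes (the graph is connected and all 9 vertices have even degree)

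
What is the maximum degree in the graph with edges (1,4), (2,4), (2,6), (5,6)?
2 (attained at vertices 2, 4, 6)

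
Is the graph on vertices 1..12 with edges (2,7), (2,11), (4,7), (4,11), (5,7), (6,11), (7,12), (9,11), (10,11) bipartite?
Yes. Partition: {1, 2, 3, 4, 5, 6, 8, 9, 10, 12}, {7, 11}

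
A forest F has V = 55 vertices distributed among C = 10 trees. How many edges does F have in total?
45 (Each of the 10 component trees on V_i vertices has V_i - 1 edges; summing gives V - C = 55 - 10 = 45)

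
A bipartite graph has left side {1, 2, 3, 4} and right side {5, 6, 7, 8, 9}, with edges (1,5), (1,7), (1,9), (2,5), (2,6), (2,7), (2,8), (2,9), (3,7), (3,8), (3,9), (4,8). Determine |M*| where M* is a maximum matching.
4 (matching: (1,9), (2,6), (3,7), (4,8); upper bound min(|L|,|R|) = min(4,5) = 4)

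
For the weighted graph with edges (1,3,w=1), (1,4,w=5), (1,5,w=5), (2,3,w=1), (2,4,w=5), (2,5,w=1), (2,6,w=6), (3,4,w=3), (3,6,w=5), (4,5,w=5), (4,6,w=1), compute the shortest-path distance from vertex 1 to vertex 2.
2 (path: 1 -> 3 -> 2; weights 1 + 1 = 2)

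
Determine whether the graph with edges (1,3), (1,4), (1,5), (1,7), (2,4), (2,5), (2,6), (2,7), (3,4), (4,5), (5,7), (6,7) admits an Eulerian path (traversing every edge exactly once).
Yes — and in fact it has an Eulerian circuit (the graph is connected and all 7 vertices have even degree)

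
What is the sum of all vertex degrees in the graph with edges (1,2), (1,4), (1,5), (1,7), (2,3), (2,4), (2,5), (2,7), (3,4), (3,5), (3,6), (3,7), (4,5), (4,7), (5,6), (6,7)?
32 (handshake: sum of degrees = 2|E| = 2 x 16 = 32)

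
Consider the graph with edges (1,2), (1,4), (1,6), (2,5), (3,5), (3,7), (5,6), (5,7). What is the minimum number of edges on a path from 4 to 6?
2 (path: 4 -> 1 -> 6, 2 edges)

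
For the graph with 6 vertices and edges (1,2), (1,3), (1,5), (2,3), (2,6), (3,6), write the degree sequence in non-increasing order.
[3, 3, 3, 2, 1, 0] (degrees: deg(1)=3, deg(2)=3, deg(3)=3, deg(4)=0, deg(5)=1, deg(6)=2)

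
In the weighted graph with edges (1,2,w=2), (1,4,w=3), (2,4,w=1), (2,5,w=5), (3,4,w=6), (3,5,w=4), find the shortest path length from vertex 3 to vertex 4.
6 (path: 3 -> 4; weights 6 = 6)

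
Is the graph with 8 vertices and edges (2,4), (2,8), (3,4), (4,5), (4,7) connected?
No, it has 3 components: {1}, {2, 3, 4, 5, 7, 8}, {6}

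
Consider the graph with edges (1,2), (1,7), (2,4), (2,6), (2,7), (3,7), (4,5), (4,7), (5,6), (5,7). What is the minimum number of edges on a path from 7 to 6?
2 (path: 7 -> 5 -> 6, 2 edges)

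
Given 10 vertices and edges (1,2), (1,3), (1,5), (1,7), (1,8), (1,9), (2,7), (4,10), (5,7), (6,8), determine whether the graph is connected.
No, it has 2 components: {1, 2, 3, 5, 6, 7, 8, 9}, {4, 10}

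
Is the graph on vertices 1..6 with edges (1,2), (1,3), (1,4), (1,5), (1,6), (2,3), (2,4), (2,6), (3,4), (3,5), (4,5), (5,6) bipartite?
No (odd cycle of length 3: 4 -> 1 -> 3 -> 4)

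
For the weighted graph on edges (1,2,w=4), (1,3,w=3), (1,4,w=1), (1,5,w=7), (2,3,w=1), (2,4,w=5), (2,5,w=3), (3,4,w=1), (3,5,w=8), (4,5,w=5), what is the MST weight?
6 (MST edges: (1,4,w=1), (2,3,w=1), (2,5,w=3), (3,4,w=1); sum of weights 1 + 1 + 3 + 1 = 6)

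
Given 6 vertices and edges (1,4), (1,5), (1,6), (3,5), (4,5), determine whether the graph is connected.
No, it has 2 components: {1, 3, 4, 5, 6}, {2}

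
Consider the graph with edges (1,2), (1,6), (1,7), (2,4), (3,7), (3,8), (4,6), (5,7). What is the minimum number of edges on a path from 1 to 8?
3 (path: 1 -> 7 -> 3 -> 8, 3 edges)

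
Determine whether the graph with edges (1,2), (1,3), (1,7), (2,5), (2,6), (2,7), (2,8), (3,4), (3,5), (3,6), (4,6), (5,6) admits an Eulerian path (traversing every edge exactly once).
No (4 vertices have odd degree: {1, 2, 5, 8}; Eulerian path requires 0 or 2)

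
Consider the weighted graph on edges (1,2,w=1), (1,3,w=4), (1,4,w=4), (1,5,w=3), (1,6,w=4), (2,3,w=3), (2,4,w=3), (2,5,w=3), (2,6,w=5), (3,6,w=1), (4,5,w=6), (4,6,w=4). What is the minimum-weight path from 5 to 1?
3 (path: 5 -> 1; weights 3 = 3)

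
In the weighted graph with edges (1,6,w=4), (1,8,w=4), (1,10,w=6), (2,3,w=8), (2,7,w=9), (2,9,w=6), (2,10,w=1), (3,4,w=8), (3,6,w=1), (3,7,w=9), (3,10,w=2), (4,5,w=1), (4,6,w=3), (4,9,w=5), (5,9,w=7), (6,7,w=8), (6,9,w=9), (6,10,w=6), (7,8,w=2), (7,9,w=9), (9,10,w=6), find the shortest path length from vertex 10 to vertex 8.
10 (path: 10 -> 1 -> 8; weights 6 + 4 = 10)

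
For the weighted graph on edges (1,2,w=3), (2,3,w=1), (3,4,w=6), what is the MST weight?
10 (MST edges: (1,2,w=3), (2,3,w=1), (3,4,w=6); sum of weights 3 + 1 + 6 = 10)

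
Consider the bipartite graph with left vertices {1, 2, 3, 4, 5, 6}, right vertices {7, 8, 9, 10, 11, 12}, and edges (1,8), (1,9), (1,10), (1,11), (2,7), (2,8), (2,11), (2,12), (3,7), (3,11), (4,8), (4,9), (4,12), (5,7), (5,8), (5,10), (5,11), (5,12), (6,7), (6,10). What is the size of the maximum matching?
6 (matching: (1,11), (2,12), (3,7), (4,9), (5,8), (6,10); upper bound min(|L|,|R|) = min(6,6) = 6)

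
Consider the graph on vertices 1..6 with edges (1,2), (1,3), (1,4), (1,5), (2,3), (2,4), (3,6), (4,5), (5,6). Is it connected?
Yes (BFS from 1 visits [1, 2, 3, 4, 5, 6] — all 6 vertices reached)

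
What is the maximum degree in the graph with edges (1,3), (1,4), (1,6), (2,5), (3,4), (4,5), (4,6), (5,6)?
4 (attained at vertex 4)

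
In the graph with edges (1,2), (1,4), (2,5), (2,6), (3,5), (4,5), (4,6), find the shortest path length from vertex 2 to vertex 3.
2 (path: 2 -> 5 -> 3, 2 edges)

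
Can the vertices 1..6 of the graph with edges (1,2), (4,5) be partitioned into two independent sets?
Yes. Partition: {1, 3, 4, 6}, {2, 5}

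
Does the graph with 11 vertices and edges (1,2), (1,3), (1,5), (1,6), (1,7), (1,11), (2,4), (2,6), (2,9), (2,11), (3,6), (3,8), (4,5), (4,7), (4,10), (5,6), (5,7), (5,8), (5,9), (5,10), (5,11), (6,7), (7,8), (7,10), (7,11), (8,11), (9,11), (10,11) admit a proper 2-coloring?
No (odd cycle of length 3: 5 -> 1 -> 6 -> 5)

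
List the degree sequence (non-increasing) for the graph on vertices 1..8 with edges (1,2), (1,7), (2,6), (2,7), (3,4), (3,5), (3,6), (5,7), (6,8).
[3, 3, 3, 3, 2, 2, 1, 1] (degrees: deg(1)=2, deg(2)=3, deg(3)=3, deg(4)=1, deg(5)=2, deg(6)=3, deg(7)=3, deg(8)=1)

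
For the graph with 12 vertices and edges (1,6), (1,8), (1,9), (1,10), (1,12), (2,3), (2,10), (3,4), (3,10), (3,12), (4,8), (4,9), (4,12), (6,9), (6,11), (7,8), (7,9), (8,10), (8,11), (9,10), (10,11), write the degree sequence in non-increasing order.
[6, 5, 5, 5, 4, 4, 3, 3, 3, 2, 2, 0] (degrees: deg(1)=5, deg(2)=2, deg(3)=4, deg(4)=4, deg(5)=0, deg(6)=3, deg(7)=2, deg(8)=5, deg(9)=5, deg(10)=6, deg(11)=3, deg(12)=3)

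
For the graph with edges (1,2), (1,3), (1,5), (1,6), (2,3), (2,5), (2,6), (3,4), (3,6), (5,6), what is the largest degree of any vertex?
4 (attained at vertices 1, 2, 3, 6)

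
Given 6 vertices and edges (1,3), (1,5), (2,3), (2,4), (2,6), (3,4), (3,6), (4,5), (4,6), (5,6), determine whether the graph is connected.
Yes (BFS from 1 visits [1, 3, 5, 2, 4, 6] — all 6 vertices reached)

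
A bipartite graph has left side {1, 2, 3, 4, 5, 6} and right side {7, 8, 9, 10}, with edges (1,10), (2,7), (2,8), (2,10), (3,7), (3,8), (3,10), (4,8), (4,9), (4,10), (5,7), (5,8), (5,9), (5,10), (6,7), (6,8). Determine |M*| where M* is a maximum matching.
4 (matching: (1,10), (2,8), (3,7), (4,9); upper bound min(|L|,|R|) = min(6,4) = 4)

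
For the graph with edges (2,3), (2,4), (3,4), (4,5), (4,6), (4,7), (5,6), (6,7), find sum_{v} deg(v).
16 (handshake: sum of degrees = 2|E| = 2 x 8 = 16)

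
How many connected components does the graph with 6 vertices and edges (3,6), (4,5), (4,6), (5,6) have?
3 (components: {1}, {2}, {3, 4, 5, 6})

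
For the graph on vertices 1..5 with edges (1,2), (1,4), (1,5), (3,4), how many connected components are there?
1 (components: {1, 2, 3, 4, 5})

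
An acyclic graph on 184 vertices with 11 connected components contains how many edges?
173 (Each of the 11 component trees on V_i vertices has V_i - 1 edges; summing gives V - C = 184 - 11 = 173)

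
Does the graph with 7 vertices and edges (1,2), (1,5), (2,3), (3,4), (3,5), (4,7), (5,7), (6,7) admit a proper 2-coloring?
Yes. Partition: {1, 3, 7}, {2, 4, 5, 6}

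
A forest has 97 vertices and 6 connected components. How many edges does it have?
91 (Each of the 6 component trees on V_i vertices has V_i - 1 edges; summing gives V - C = 97 - 6 = 91)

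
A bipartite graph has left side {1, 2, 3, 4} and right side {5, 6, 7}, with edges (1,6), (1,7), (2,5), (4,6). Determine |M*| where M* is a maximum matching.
3 (matching: (1,7), (2,5), (4,6); upper bound min(|L|,|R|) = min(4,3) = 3)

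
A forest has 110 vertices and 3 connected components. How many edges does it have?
107 (Each of the 3 component trees on V_i vertices has V_i - 1 edges; summing gives V - C = 110 - 3 = 107)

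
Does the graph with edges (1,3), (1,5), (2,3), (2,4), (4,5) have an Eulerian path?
Yes — and in fact it has an Eulerian circuit (the graph is connected and all 5 vertices have even degree)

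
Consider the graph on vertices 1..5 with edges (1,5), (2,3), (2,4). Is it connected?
No, it has 2 components: {1, 5}, {2, 3, 4}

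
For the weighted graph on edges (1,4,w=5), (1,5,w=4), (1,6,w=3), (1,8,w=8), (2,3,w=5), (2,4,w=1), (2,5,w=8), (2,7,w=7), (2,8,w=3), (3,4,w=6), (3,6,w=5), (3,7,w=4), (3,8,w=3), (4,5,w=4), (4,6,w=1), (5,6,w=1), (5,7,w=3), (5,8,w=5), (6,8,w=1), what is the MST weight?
13 (MST edges: (1,6,w=3), (2,4,w=1), (3,8,w=3), (4,6,w=1), (5,6,w=1), (5,7,w=3), (6,8,w=1); sum of weights 3 + 1 + 3 + 1 + 1 + 3 + 1 = 13)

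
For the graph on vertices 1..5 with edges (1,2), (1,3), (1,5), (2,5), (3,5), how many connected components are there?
2 (components: {1, 2, 3, 5}, {4})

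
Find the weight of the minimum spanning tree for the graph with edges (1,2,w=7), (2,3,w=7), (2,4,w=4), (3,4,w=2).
13 (MST edges: (1,2,w=7), (2,4,w=4), (3,4,w=2); sum of weights 7 + 4 + 2 = 13)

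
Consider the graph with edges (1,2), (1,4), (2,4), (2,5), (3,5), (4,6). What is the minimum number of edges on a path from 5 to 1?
2 (path: 5 -> 2 -> 1, 2 edges)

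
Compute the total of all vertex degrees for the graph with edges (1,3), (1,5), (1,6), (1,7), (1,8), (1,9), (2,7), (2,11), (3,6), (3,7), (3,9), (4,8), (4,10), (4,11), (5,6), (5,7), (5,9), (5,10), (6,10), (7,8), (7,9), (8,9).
44 (handshake: sum of degrees = 2|E| = 2 x 22 = 44)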